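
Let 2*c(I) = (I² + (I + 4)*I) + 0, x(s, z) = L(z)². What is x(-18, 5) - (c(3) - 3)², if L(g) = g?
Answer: -119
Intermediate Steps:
x(s, z) = z²
c(I) = I²/2 + I*(4 + I)/2 (c(I) = ((I² + (I + 4)*I) + 0)/2 = ((I² + (4 + I)*I) + 0)/2 = ((I² + I*(4 + I)) + 0)/2 = (I² + I*(4 + I))/2 = I²/2 + I*(4 + I)/2)
x(-18, 5) - (c(3) - 3)² = 5² - (3*(2 + 3) - 3)² = 25 - (3*5 - 3)² = 25 - (15 - 3)² = 25 - 1*12² = 25 - 1*144 = 25 - 144 = -119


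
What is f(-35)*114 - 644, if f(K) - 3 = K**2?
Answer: 139348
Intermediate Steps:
f(K) = 3 + K**2
f(-35)*114 - 644 = (3 + (-35)**2)*114 - 644 = (3 + 1225)*114 - 644 = 1228*114 - 644 = 139992 - 644 = 139348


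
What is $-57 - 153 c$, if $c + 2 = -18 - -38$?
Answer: $-2811$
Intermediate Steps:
$c = 18$ ($c = -2 - -20 = -2 + \left(-18 + 38\right) = -2 + 20 = 18$)
$-57 - 153 c = -57 - 2754 = -2811$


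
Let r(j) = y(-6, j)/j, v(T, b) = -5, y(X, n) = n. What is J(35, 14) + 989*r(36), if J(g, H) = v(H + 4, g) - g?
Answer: 949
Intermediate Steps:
r(j) = 1 (r(j) = j/j = 1)
J(g, H) = -5 - g
J(35, 14) + 989*r(36) = (-5 - 1*35) + 989*1 = (-5 - 35) + 989 = -40 + 989 = 949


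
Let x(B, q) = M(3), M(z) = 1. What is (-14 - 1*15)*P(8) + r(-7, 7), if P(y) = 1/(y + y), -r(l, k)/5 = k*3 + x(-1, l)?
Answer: -1789/16 ≈ -111.81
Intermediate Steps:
x(B, q) = 1
r(l, k) = -5 - 15*k (r(l, k) = -5*(k*3 + 1) = -5*(3*k + 1) = -5*(1 + 3*k) = -5 - 15*k)
P(y) = 1/(2*y)
(-14 - 1*15)*P(8) + r(-7, 7) = (-14 - 1*15)*((½)/8) + (-5 - 15*7) = (-14 - 15)*((½)*(⅛)) + (-5 - 105) = -29*1/16 - 110 = -29/16 - 110 = -1789/16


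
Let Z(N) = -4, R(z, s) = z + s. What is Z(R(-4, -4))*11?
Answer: -44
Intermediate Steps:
R(z, s) = s + z
Z(R(-4, -4))*11 = -4*11 = -44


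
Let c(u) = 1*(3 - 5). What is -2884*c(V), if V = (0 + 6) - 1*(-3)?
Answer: 5768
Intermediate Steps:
V = 9 (V = 6 + 3 = 9)
c(u) = -2 (c(u) = 1*(-2) = -2)
-2884*c(V) = -2884*(-2) = 5768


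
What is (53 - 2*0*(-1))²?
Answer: 2809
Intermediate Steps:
(53 - 2*0*(-1))² = (53 + 0*(-1))² = (53 + 0)² = 53² = 2809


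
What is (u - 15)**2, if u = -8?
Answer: 529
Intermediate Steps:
(u - 15)**2 = (-8 - 15)**2 = (-23)**2 = 529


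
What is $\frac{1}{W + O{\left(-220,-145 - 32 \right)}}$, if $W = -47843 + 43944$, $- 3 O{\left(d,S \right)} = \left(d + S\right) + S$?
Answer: $- \frac{3}{11123} \approx -0.00026971$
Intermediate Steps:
$O{\left(d,S \right)} = - \frac{2 S}{3} - \frac{d}{3}$ ($O{\left(d,S \right)} = - \frac{\left(d + S\right) + S}{3} = - \frac{\left(S + d\right) + S}{3} = - \frac{d + 2 S}{3} = - \frac{2 S}{3} - \frac{d}{3}$)
$W = -3899$
$\frac{1}{W + O{\left(-220,-145 - 32 \right)}} = \frac{1}{-3899 - \left(- \frac{220}{3} + \frac{2 \left(-145 - 32\right)}{3}\right)} = \frac{1}{-3899 + \left(\left(- \frac{2}{3}\right) \left(-177\right) + \frac{220}{3}\right)} = \frac{1}{-3899 + \left(118 + \frac{220}{3}\right)} = \frac{1}{-3899 + \frac{574}{3}} = \frac{1}{- \frac{11123}{3}} = - \frac{3}{11123}$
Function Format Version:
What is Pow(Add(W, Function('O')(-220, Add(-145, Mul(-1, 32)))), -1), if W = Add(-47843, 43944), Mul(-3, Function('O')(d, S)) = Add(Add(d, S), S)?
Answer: Rational(-3, 11123) ≈ -0.00026971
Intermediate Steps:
Function('O')(d, S) = Add(Mul(Rational(-2, 3), S), Mul(Rational(-1, 3), d)) (Function('O')(d, S) = Mul(Rational(-1, 3), Add(Add(d, S), S)) = Mul(Rational(-1, 3), Add(Add(S, d), S)) = Mul(Rational(-1, 3), Add(d, Mul(2, S))) = Add(Mul(Rational(-2, 3), S), Mul(Rational(-1, 3), d)))
W = -3899
Pow(Add(W, Function('O')(-220, Add(-145, Mul(-1, 32)))), -1) = Pow(Add(-3899, Add(Mul(Rational(-2, 3), Add(-145, Mul(-1, 32))), Mul(Rational(-1, 3), -220))), -1) = Pow(Add(-3899, Add(Mul(Rational(-2, 3), Add(-145, -32)), Rational(220, 3))), -1) = Pow(Add(-3899, Add(Mul(Rational(-2, 3), -177), Rational(220, 3))), -1) = Pow(Add(-3899, Add(118, Rational(220, 3))), -1) = Pow(Add(-3899, Rational(574, 3)), -1) = Pow(Rational(-11123, 3), -1) = Rational(-3, 11123)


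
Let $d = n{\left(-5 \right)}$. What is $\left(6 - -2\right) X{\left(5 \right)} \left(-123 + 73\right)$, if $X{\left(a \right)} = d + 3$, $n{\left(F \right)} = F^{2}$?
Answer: $-11200$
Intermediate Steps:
$d = 25$ ($d = \left(-5\right)^{2} = 25$)
$X{\left(a \right)} = 28$ ($X{\left(a \right)} = 25 + 3 = 28$)
$\left(6 - -2\right) X{\left(5 \right)} \left(-123 + 73\right) = \left(6 - -2\right) 28 \left(-123 + 73\right) = \left(6 + 2\right) 28 \left(-50\right) = 8 \cdot 28 \left(-50\right) = 224 \left(-50\right) = -11200$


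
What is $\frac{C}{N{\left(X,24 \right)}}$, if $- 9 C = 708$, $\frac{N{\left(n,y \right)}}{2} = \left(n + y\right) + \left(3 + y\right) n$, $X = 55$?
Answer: $- \frac{59}{2346} \approx -0.025149$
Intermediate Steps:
$N{\left(n,y \right)} = 2 n + 2 y + 2 n \left(3 + y\right)$ ($N{\left(n,y \right)} = 2 \left(\left(n + y\right) + \left(3 + y\right) n\right) = 2 \left(\left(n + y\right) + n \left(3 + y\right)\right) = 2 \left(n + y + n \left(3 + y\right)\right) = 2 n + 2 y + 2 n \left(3 + y\right)$)
$C = - \frac{236}{3}$ ($C = \left(- \frac{1}{9}\right) 708 = - \frac{236}{3} \approx -78.667$)
$\frac{C}{N{\left(X,24 \right)}} = - \frac{236}{3 \left(2 \cdot 24 + 8 \cdot 55 + 2 \cdot 55 \cdot 24\right)} = - \frac{236}{3 \left(48 + 440 + 2640\right)} = - \frac{236}{3 \cdot 3128} = \left(- \frac{236}{3}\right) \frac{1}{3128} = - \frac{59}{2346}$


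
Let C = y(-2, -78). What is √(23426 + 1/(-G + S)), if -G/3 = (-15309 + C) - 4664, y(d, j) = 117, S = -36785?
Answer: 3*√24164961730009/96353 ≈ 153.06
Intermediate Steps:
C = 117
G = 59568 (G = -3*((-15309 + 117) - 4664) = -3*(-15192 - 4664) = -3*(-19856) = 59568)
√(23426 + 1/(-G + S)) = √(23426 + 1/(-1*59568 - 36785)) = √(23426 + 1/(-59568 - 36785)) = √(23426 + 1/(-96353)) = √(23426 - 1/96353) = √(2257165377/96353) = 3*√24164961730009/96353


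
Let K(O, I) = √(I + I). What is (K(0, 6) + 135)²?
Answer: 18237 + 540*√3 ≈ 19172.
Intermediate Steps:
K(O, I) = √2*√I (K(O, I) = √(2*I) = √2*√I)
(K(0, 6) + 135)² = (√2*√6 + 135)² = (2*√3 + 135)² = (135 + 2*√3)²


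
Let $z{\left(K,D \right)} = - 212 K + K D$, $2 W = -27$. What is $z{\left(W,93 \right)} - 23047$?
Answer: $- \frac{42881}{2} \approx -21441.0$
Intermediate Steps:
$W = - \frac{27}{2}$ ($W = \frac{1}{2} \left(-27\right) = - \frac{27}{2} \approx -13.5$)
$z{\left(K,D \right)} = - 212 K + D K$
$z{\left(W,93 \right)} - 23047 = - \frac{27 \left(-212 + 93\right)}{2} - 23047 = \left(- \frac{27}{2}\right) \left(-119\right) - 23047 = \frac{3213}{2} - 23047 = - \frac{42881}{2}$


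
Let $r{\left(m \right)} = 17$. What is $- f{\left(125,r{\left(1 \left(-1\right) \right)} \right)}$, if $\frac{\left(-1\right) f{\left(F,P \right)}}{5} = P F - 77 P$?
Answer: $4080$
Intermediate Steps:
$f{\left(F,P \right)} = 385 P - 5 F P$ ($f{\left(F,P \right)} = - 5 \left(P F - 77 P\right) = - 5 \left(F P - 77 P\right) = - 5 \left(- 77 P + F P\right) = 385 P - 5 F P$)
$- f{\left(125,r{\left(1 \left(-1\right) \right)} \right)} = - 5 \cdot 17 \left(77 - 125\right) = - 5 \cdot 17 \left(-48\right) = \left(-1\right) \left(-4080\right) = 4080$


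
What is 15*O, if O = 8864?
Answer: 132960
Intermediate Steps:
15*O = 15*8864 = 132960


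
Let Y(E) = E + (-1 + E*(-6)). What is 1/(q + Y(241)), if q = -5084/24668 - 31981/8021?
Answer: -49465507/59862822960 ≈ -0.00082631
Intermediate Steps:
q = -207421518/49465507 (q = -5084*1/24668 - 31981*1/8021 = -1271/6167 - 31981/8021 = -207421518/49465507 ≈ -4.1933)
Y(E) = -1 - 5*E (Y(E) = E + (-1 - 6*E) = -1 - 5*E)
1/(q + Y(241)) = 1/(-207421518/49465507 + (-1 - 5*241)) = 1/(-207421518/49465507 + (-1 - 1205)) = 1/(-207421518/49465507 - 1206) = 1/(-59862822960/49465507) = -49465507/59862822960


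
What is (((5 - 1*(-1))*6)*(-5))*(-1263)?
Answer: 227340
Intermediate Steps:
(((5 - 1*(-1))*6)*(-5))*(-1263) = (((5 + 1)*6)*(-5))*(-1263) = ((6*6)*(-5))*(-1263) = (36*(-5))*(-1263) = -180*(-1263) = 227340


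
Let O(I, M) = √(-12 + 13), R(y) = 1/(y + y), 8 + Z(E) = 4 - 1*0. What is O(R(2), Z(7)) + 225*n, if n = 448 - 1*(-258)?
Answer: 158851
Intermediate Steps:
Z(E) = -4 (Z(E) = -8 + (4 - 1*0) = -8 + (4 + 0) = -8 + 4 = -4)
R(y) = 1/(2*y)
O(I, M) = 1 (O(I, M) = √1 = 1)
n = 706 (n = 448 + 258 = 706)
O(R(2), Z(7)) + 225*n = 1 + 225*706 = 1 + 158850 = 158851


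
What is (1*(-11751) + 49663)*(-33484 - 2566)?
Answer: -1366727600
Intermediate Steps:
(1*(-11751) + 49663)*(-33484 - 2566) = (-11751 + 49663)*(-36050) = 37912*(-36050) = -1366727600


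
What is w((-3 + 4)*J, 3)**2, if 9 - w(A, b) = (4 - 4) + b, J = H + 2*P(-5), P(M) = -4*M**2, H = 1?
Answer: 36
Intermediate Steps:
J = -199 (J = 1 + 2*(-4*(-5)**2) = 1 + 2*(-4*25) = 1 + 2*(-100) = 1 - 200 = -199)
w(A, b) = 9 - b (w(A, b) = 9 - ((4 - 4) + b) = 9 - (0 + b) = 9 - b)
w((-3 + 4)*J, 3)**2 = (9 - 1*3)**2 = (9 - 3)**2 = 6**2 = 36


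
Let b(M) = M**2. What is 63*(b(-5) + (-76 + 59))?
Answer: 504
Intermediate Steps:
63*(b(-5) + (-76 + 59)) = 63*((-5)**2 + (-76 + 59)) = 63*(25 - 17) = 63*8 = 504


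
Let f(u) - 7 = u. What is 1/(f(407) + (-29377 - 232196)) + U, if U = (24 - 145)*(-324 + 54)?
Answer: 8532064529/261159 ≈ 32670.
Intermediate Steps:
f(u) = 7 + u
U = 32670 (U = -121*(-270) = 32670)
1/(f(407) + (-29377 - 232196)) + U = 1/((7 + 407) + (-29377 - 232196)) + 32670 = 1/(414 - 261573) + 32670 = 1/(-261159) + 32670 = -1/261159 + 32670 = 8532064529/261159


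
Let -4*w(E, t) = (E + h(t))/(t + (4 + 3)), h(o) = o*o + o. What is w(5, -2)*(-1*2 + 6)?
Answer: -7/5 ≈ -1.4000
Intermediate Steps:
h(o) = o + o**2 (h(o) = o**2 + o = o + o**2)
w(E, t) = -(E + t*(1 + t))/(4*(7 + t)) (w(E, t) = -(E + t*(1 + t))/(4*(t + (4 + 3))) = -(E + t*(1 + t))/(4*(t + 7)) = -(E + t*(1 + t))/(4*(7 + t)))
w(5, -2)*(-1*2 + 6) = ((-1*5 - 1*(-2)*(1 - 2))/(4*(7 - 2)))*(-1*2 + 6) = ((1/4)*(-5 - 1*(-2)*(-1))/5)*(-2 + 6) = ((1/4)*(1/5)*(-5 - 2))*4 = ((1/4)*(1/5)*(-7))*4 = -7/20*4 = -7/5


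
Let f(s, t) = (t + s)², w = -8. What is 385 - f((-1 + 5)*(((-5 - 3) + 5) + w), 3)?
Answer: -1296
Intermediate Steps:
f(s, t) = (s + t)²
385 - f((-1 + 5)*(((-5 - 3) + 5) + w), 3) = 385 - ((-1 + 5)*(((-5 - 3) + 5) - 8) + 3)² = 385 - (4*((-8 + 5) - 8) + 3)² = 385 - (4*(-3 - 8) + 3)² = 385 - (4*(-11) + 3)² = 385 - (-44 + 3)² = 385 - 1*(-41)² = 385 - 1*1681 = 385 - 1681 = -1296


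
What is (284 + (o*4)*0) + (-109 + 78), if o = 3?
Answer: 253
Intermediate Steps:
(284 + (o*4)*0) + (-109 + 78) = (284 + (3*4)*0) + (-109 + 78) = (284 + 12*0) - 31 = (284 + 0) - 31 = 284 - 31 = 253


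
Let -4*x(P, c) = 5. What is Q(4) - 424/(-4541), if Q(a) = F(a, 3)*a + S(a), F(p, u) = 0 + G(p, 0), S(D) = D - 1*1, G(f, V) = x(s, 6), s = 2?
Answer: -8658/4541 ≈ -1.9066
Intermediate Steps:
x(P, c) = -5/4 (x(P, c) = -¼*5 = -5/4)
G(f, V) = -5/4
S(D) = -1 + D (S(D) = D - 1 = -1 + D)
F(p, u) = -5/4 (F(p, u) = 0 - 5/4 = -5/4)
Q(a) = -1 - a/4 (Q(a) = -5*a/4 + (-1 + a) = -1 - a/4)
Q(4) - 424/(-4541) = (-1 - ¼*4) - 424/(-4541) = (-1 - 1) - 424*(-1)/4541 = -2 - 1*(-424/4541) = -2 + 424/4541 = -8658/4541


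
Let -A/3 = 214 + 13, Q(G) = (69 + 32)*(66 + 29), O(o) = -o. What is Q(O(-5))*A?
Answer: -6534195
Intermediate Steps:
Q(G) = 9595 (Q(G) = 101*95 = 9595)
A = -681 (A = -3*(214 + 13) = -3*227 = -681)
Q(O(-5))*A = 9595*(-681) = -6534195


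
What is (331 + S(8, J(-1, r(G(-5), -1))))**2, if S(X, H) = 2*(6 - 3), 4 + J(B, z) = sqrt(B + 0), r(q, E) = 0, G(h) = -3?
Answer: 113569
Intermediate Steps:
J(B, z) = -4 + sqrt(B) (J(B, z) = -4 + sqrt(B + 0) = -4 + sqrt(B))
S(X, H) = 6 (S(X, H) = 2*3 = 6)
(331 + S(8, J(-1, r(G(-5), -1))))**2 = (331 + 6)**2 = 337**2 = 113569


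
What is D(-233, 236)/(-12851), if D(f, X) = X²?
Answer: -55696/12851 ≈ -4.3340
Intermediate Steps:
D(-233, 236)/(-12851) = 236²/(-12851) = 55696*(-1/12851) = -55696/12851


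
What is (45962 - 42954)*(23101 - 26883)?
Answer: -11376256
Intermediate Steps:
(45962 - 42954)*(23101 - 26883) = 3008*(-3782) = -11376256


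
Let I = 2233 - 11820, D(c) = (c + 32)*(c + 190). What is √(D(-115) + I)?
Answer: 2*I*√3953 ≈ 125.75*I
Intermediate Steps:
D(c) = (32 + c)*(190 + c)
I = -9587
√(D(-115) + I) = √((6080 + (-115)² + 222*(-115)) - 9587) = √((6080 + 13225 - 25530) - 9587) = √(-6225 - 9587) = √(-15812) = 2*I*√3953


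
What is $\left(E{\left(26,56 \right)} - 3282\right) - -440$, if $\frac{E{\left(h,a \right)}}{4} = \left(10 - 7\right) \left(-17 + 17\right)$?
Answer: $-2842$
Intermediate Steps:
$E{\left(h,a \right)} = 0$ ($E{\left(h,a \right)} = 4 \left(10 - 7\right) \left(-17 + 17\right) = 4 \cdot 3 \cdot 0 = 4 \cdot 0 = 0$)
$\left(E{\left(26,56 \right)} - 3282\right) - -440 = \left(0 - 3282\right) - -440 = -3282 + 440 = -2842$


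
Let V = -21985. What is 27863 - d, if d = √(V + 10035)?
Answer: 27863 - 5*I*√478 ≈ 27863.0 - 109.32*I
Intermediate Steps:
d = 5*I*√478 (d = √(-21985 + 10035) = √(-11950) = 5*I*√478 ≈ 109.32*I)
27863 - d = 27863 - 5*I*√478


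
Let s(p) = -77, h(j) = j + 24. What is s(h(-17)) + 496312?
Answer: 496235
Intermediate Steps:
h(j) = 24 + j
s(h(-17)) + 496312 = -77 + 496312 = 496235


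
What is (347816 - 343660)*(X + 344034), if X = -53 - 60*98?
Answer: 1405147756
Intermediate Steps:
X = -5933 (X = -53 - 5880 = -5933)
(347816 - 343660)*(X + 344034) = (347816 - 343660)*(-5933 + 344034) = 4156*338101 = 1405147756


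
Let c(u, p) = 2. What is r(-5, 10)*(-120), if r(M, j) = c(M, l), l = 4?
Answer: -240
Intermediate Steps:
r(M, j) = 2
r(-5, 10)*(-120) = 2*(-120) = -240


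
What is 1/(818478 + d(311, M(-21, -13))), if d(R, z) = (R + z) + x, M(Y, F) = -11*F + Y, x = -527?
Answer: 1/818384 ≈ 1.2219e-6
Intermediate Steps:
M(Y, F) = Y - 11*F
d(R, z) = -527 + R + z (d(R, z) = (R + z) - 527 = -527 + R + z)
1/(818478 + d(311, M(-21, -13))) = 1/(818478 + (-527 + 311 + (-21 - 11*(-13)))) = 1/(818478 + (-527 + 311 + (-21 + 143))) = 1/(818478 + (-527 + 311 + 122)) = 1/(818478 - 94) = 1/818384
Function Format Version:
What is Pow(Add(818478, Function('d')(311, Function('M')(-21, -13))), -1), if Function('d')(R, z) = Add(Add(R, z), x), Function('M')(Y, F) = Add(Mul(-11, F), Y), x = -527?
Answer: Rational(1, 818384) ≈ 1.2219e-6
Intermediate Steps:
Function('M')(Y, F) = Add(Y, Mul(-11, F))
Function('d')(R, z) = Add(-527, R, z) (Function('d')(R, z) = Add(Add(R, z), -527) = Add(-527, R, z))
Pow(Add(818478, Function('d')(311, Function('M')(-21, -13))), -1) = Pow(Add(818478, Add(-527, 311, Add(-21, Mul(-11, -13)))), -1) = Pow(Add(818478, Add(-527, 311, Add(-21, 143))), -1) = Pow(Add(818478, Add(-527, 311, 122)), -1) = Pow(Add(818478, -94), -1) = Pow(818384, -1) = Rational(1, 818384)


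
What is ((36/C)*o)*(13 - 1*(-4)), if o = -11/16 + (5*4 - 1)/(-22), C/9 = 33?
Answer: -1547/484 ≈ -3.1963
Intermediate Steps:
C = 297 (C = 9*33 = 297)
o = -273/176 (o = -11*1/16 + (20 - 1)*(-1/22) = -11/16 + 19*(-1/22) = -11/16 - 19/22 = -273/176 ≈ -1.5511)
((36/C)*o)*(13 - 1*(-4)) = ((36/297)*(-273/176))*(13 - 1*(-4)) = ((36*(1/297))*(-273/176))*(13 + 4) = ((4/33)*(-273/176))*17 = -91/484*17 = -1547/484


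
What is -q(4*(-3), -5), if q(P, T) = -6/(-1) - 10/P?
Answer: -41/6 ≈ -6.8333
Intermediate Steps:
q(P, T) = 6 - 10/P (q(P, T) = -6*(-1) - 10/P = 6 - 10/P)
-q(4*(-3), -5) = -(6 - 10/(4*(-3))) = -(6 - 10/(-12)) = -(6 - 10*(-1/12)) = -(6 + 5/6) = -1*41/6 = -41/6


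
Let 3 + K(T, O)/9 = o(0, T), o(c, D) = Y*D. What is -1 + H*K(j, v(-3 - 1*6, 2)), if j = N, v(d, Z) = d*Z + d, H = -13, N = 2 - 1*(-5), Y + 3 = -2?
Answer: 4445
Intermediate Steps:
Y = -5 (Y = -3 - 2 = -5)
N = 7 (N = 2 + 5 = 7)
v(d, Z) = d + Z*d (v(d, Z) = Z*d + d = d + Z*d)
j = 7
o(c, D) = -5*D
K(T, O) = -27 - 45*T (K(T, O) = -27 + 9*(-5*T) = -27 - 45*T)
-1 + H*K(j, v(-3 - 1*6, 2)) = -1 - 13*(-27 - 45*7) = -1 - 13*(-27 - 315) = -1 - 13*(-342) = -1 + 4446 = 4445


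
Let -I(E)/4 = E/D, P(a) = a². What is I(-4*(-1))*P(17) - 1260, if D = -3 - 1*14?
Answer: -988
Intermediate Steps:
D = -17 (D = -3 - 14 = -17)
I(E) = 4*E/17 (I(E) = -4*E/(-17) = -4*E*(-1)/17 = -(-4)*E/17 = 4*E/17)
I(-4*(-1))*P(17) - 1260 = (4*(-4*(-1))/17)*17² - 1260 = ((4/17)*4)*289 - 1260 = (16/17)*289 - 1260 = 272 - 1260 = -988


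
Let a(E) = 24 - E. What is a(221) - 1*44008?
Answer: -44205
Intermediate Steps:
a(221) - 1*44008 = (24 - 1*221) - 1*44008 = (24 - 221) - 44008 = -197 - 44008 = -44205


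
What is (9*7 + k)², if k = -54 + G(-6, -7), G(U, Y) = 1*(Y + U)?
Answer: 16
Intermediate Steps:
G(U, Y) = U + Y (G(U, Y) = 1*(U + Y) = U + Y)
k = -67 (k = -54 + (-6 - 7) = -54 - 13 = -67)
(9*7 + k)² = (9*7 - 67)² = (63 - 67)² = (-4)² = 16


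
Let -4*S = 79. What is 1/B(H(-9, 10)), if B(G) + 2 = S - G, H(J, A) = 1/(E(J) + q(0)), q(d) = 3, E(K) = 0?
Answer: -12/265 ≈ -0.045283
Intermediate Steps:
S = -79/4 (S = -¼*79 = -79/4 ≈ -19.750)
H(J, A) = ⅓ (H(J, A) = 1/(0 + 3) = 1/3 = ⅓)
B(G) = -87/4 - G (B(G) = -2 + (-79/4 - G) = -87/4 - G)
1/B(H(-9, 10)) = 1/(-87/4 - 1*⅓) = 1/(-87/4 - ⅓) = 1/(-265/12) = -12/265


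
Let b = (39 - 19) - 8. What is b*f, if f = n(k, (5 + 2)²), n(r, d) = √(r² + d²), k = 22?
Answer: 12*√2885 ≈ 644.55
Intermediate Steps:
n(r, d) = √(d² + r²)
f = √2885 (f = √(((5 + 2)²)² + 22²) = √((7²)² + 484) = √(49² + 484) = √(2401 + 484) = √2885 ≈ 53.712)
b = 12 (b = 20 - 8 = 12)
b*f = 12*√2885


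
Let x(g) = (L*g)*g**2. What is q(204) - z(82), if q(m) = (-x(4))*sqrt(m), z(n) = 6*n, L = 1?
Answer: -492 - 128*sqrt(51) ≈ -1406.1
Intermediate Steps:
x(g) = g**3 (x(g) = (1*g)*g**2 = g*g**2 = g**3)
q(m) = -64*sqrt(m) (q(m) = (-1*4**3)*sqrt(m) = (-1*64)*sqrt(m) = -64*sqrt(m))
q(204) - z(82) = -128*sqrt(51) - 6*82 = -128*sqrt(51) - 1*492 = -128*sqrt(51) - 492 = -492 - 128*sqrt(51)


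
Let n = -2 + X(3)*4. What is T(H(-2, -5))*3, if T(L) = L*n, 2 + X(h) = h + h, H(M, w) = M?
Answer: -84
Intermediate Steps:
X(h) = -2 + 2*h (X(h) = -2 + (h + h) = -2 + 2*h)
n = 14 (n = -2 + (-2 + 2*3)*4 = -2 + (-2 + 6)*4 = -2 + 4*4 = -2 + 16 = 14)
T(L) = 14*L (T(L) = L*14 = 14*L)
T(H(-2, -5))*3 = (14*(-2))*3 = -28*3 = -84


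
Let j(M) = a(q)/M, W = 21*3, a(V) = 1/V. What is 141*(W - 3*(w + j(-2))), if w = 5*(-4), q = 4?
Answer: 139167/8 ≈ 17396.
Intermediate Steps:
W = 63
w = -20
j(M) = 1/(4*M)
141*(W - 3*(w + j(-2))) = 141*(63 - 3*(-20 + (¼)/(-2))) = 141*(63 - 3*(-20 + (¼)*(-½))) = 141*(63 - 3*(-20 - ⅛)) = 141*(63 - 3*(-161/8)) = 141*(63 + 483/8) = 141*(987/8) = 139167/8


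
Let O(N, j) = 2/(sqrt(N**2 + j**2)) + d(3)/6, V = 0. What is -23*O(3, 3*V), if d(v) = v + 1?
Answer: -92/3 ≈ -30.667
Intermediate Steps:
d(v) = 1 + v
O(N, j) = 2/3 + 2/sqrt(N**2 + j**2) (O(N, j) = 2/(sqrt(N**2 + j**2)) + (1 + 3)/6 = 2/sqrt(N**2 + j**2) + 4*(1/6) = 2/sqrt(N**2 + j**2) + 2/3 = 2/3 + 2/sqrt(N**2 + j**2))
-23*O(3, 3*V) = -23*(2/3 + 2/sqrt(3**2 + (3*0)**2)) = -23*(2/3 + 2/sqrt(9 + 0**2)) = -23*(2/3 + 2/sqrt(9 + 0)) = -23*(2/3 + 2/sqrt(9)) = -23*(2/3 + 2*(1/3)) = -23*(2/3 + 2/3) = -23*4/3 = -92/3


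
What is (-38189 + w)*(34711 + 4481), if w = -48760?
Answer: -3407705208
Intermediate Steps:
(-38189 + w)*(34711 + 4481) = (-38189 - 48760)*(34711 + 4481) = -86949*39192 = -3407705208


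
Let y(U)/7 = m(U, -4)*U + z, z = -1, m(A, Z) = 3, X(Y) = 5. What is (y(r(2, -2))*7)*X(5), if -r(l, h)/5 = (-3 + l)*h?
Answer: -7595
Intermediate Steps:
r(l, h) = -5*h*(-3 + l) (r(l, h) = -5*(-3 + l)*h = -5*h*(-3 + l))
y(U) = -7 + 21*U (y(U) = 7*(3*U - 1) = 7*(-1 + 3*U) = -7 + 21*U)
(y(r(2, -2))*7)*X(5) = ((-7 + 21*(5*(-2)*(3 - 1*2)))*7)*5 = ((-7 + 21*(5*(-2)*(3 - 2)))*7)*5 = ((-7 + 21*(5*(-2)*1))*7)*5 = ((-7 + 21*(-10))*7)*5 = ((-7 - 210)*7)*5 = -217*7*5 = -1519*5 = -7595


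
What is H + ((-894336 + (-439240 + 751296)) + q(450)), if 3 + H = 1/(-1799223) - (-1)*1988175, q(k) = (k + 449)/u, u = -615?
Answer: 518549671325416/368840715 ≈ 1.4059e+6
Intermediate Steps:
q(k) = -449/615 - k/615 (q(k) = (k + 449)/(-615) = (449 + k)*(-1/615) = -449/615 - k/615)
H = 3577164790355/1799223 (H = -3 + (1/(-1799223) - (-1)*1988175) = -3 + (-1/1799223 - 1*(-1988175)) = -3 + (-1/1799223 + 1988175) = -3 + 3577170188024/1799223 = 3577164790355/1799223 ≈ 1.9882e+6)
H + ((-894336 + (-439240 + 751296)) + q(450)) = 3577164790355/1799223 + ((-894336 + (-439240 + 751296)) + (-449/615 - 1/615*450)) = 3577164790355/1799223 + ((-894336 + 312056) + (-449/615 - 30/41)) = 3577164790355/1799223 + (-582280 - 899/615) = 3577164790355/1799223 - 358103099/615 = 518549671325416/368840715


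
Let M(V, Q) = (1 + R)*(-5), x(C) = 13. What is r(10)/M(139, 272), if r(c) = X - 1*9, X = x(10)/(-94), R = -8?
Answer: -859/3290 ≈ -0.26109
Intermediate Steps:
X = -13/94 (X = 13/(-94) = 13*(-1/94) = -13/94 ≈ -0.13830)
r(c) = -859/94 (r(c) = -13/94 - 1*9 = -13/94 - 9 = -859/94)
M(V, Q) = 35 (M(V, Q) = (1 - 8)*(-5) = -7*(-5) = 35)
r(10)/M(139, 272) = -859/94/35 = -859/94*1/35 = -859/3290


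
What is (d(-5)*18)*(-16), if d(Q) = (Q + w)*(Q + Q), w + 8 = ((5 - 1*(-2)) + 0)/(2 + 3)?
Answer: -33408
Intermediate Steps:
w = -33/5 (w = -8 + ((5 - 1*(-2)) + 0)/(2 + 3) = -8 + ((5 + 2) + 0)/5 = -8 + (7 + 0)*(⅕) = -8 + 7*(⅕) = -8 + 7/5 = -33/5 ≈ -6.6000)
d(Q) = 2*Q*(-33/5 + Q) (d(Q) = (Q - 33/5)*(Q + Q) = (-33/5 + Q)*(2*Q) = 2*Q*(-33/5 + Q))
(d(-5)*18)*(-16) = (((⅖)*(-5)*(-33 + 5*(-5)))*18)*(-16) = (((⅖)*(-5)*(-33 - 25))*18)*(-16) = (((⅖)*(-5)*(-58))*18)*(-16) = (116*18)*(-16) = 2088*(-16) = -33408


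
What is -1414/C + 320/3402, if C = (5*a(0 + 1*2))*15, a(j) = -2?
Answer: 404869/42525 ≈ 9.5207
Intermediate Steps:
C = -150 (C = (5*(-2))*15 = -10*15 = -150)
-1414/C + 320/3402 = -1414/(-150) + 320/3402 = -1414*(-1/150) + 320*(1/3402) = 707/75 + 160/1701 = 404869/42525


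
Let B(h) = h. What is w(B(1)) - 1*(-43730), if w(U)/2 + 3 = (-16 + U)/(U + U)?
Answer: 43709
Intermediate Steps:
w(U) = -6 + (-16 + U)/U (w(U) = -6 + 2*((-16 + U)/(U + U)) = -6 + 2*((-16 + U)/((2*U))) = -6 + 2*((-16 + U)*(1/(2*U))) = -6 + 2*((-16 + U)/(2*U)) = -6 + (-16 + U)/U)
w(B(1)) - 1*(-43730) = (-5 - 16/1) - 1*(-43730) = (-5 - 16*1) + 43730 = (-5 - 16) + 43730 = -21 + 43730 = 43709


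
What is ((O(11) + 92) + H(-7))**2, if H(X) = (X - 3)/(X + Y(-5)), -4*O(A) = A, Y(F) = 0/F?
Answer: 6446521/784 ≈ 8222.6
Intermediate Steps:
Y(F) = 0
O(A) = -A/4
H(X) = (-3 + X)/X (H(X) = (X - 3)/(X + 0) = (-3 + X)/X)
((O(11) + 92) + H(-7))**2 = ((-1/4*11 + 92) + (-3 - 7)/(-7))**2 = ((-11/4 + 92) - 1/7*(-10))**2 = (357/4 + 10/7)**2 = (2539/28)**2 = 6446521/784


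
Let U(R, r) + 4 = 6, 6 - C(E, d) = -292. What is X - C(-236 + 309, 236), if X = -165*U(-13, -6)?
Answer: -628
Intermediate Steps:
C(E, d) = 298 (C(E, d) = 6 - 1*(-292) = 6 + 292 = 298)
U(R, r) = 2 (U(R, r) = -4 + 6 = 2)
X = -330 (X = -165*2 = -330)
X - C(-236 + 309, 236) = -330 - 1*298 = -330 - 298 = -628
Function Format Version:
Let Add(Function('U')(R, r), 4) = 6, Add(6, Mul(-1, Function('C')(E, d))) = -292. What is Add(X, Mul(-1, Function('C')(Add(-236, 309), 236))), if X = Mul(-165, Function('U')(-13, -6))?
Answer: -628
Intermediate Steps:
Function('C')(E, d) = 298 (Function('C')(E, d) = Add(6, Mul(-1, -292)) = Add(6, 292) = 298)
Function('U')(R, r) = 2 (Function('U')(R, r) = Add(-4, 6) = 2)
X = -330 (X = Mul(-165, 2) = -330)
Add(X, Mul(-1, Function('C')(Add(-236, 309), 236))) = Add(-330, Mul(-1, 298)) = Add(-330, -298) = -628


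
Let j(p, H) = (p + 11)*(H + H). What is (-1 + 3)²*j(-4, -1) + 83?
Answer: 27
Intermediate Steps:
j(p, H) = 2*H*(11 + p) (j(p, H) = (11 + p)*(2*H) = 2*H*(11 + p))
(-1 + 3)²*j(-4, -1) + 83 = (-1 + 3)²*(2*(-1)*(11 - 4)) + 83 = 2²*(2*(-1)*7) + 83 = 4*(-14) + 83 = -56 + 83 = 27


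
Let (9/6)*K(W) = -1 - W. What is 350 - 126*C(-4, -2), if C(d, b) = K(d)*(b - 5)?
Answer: 2114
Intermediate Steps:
K(W) = -⅔ - 2*W/3 (K(W) = 2*(-1 - W)/3 = -⅔ - 2*W/3)
C(d, b) = (-5 + b)*(-⅔ - 2*d/3) (C(d, b) = (-⅔ - 2*d/3)*(b - 5) = (-⅔ - 2*d/3)*(-5 + b) = (-5 + b)*(-⅔ - 2*d/3))
350 - 126*C(-4, -2) = 350 - 126*(-2*(1 - 4)*(-5 - 2)/3) = 350 - 126*(-⅔*(-3)*(-7)) = 350 - 126*(-14) = 350 - 1*(-1764) = 350 + 1764 = 2114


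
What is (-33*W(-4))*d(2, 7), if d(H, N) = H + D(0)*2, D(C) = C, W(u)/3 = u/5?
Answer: 792/5 ≈ 158.40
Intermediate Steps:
W(u) = 3*u/5 (W(u) = 3*(u/5) = 3*u/5)
d(H, N) = H (d(H, N) = H + 0*2 = H + 0 = H)
(-33*W(-4))*d(2, 7) = -99*(-4)/5*2 = -33*(-12/5)*2 = (396/5)*2 = 792/5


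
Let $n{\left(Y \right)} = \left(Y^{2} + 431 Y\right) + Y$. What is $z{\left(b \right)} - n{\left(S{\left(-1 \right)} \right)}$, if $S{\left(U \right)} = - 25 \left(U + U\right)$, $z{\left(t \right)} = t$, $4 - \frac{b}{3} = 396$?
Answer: $-25276$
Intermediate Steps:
$b = -1176$ ($b = 12 - 1188 = -1176$)
$S{\left(U \right)} = - 50 U$ ($S{\left(U \right)} = - 25 \cdot 2 U = - 50 U$)
$n{\left(Y \right)} = Y^{2} + 432 Y$
$z{\left(b \right)} - n{\left(S{\left(-1 \right)} \right)} = -1176 - \left(-50\right) \left(-1\right) \left(432 - -50\right) = -1176 - 50 \left(432 + 50\right) = -1176 - 50 \cdot 482 = -1176 - 24100 = -25276$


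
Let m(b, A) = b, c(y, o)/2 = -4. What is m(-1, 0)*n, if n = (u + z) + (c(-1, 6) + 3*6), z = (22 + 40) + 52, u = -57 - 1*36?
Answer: -31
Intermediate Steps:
u = -93 (u = -57 - 36 = -93)
c(y, o) = -8 (c(y, o) = 2*(-4) = -8)
z = 114 (z = 62 + 52 = 114)
n = 31 (n = (-93 + 114) + (-8 + 3*6) = 21 + (-8 + 18) = 21 + 10 = 31)
m(-1, 0)*n = -1*31 = -31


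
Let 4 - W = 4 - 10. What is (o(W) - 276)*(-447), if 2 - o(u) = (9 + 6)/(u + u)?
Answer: 491253/4 ≈ 1.2281e+5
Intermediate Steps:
W = 10 (W = 4 - (4 - 10) = 4 - 1*(-6) = 4 + 6 = 10)
o(u) = 2 - 15/(2*u) (o(u) = 2 - (9 + 6)/(u + u) = 2 - 15/(2*u))
(o(W) - 276)*(-447) = ((2 - 15/2/10) - 276)*(-447) = ((2 - 15/2*⅒) - 276)*(-447) = ((2 - ¾) - 276)*(-447) = (5/4 - 276)*(-447) = -1099/4*(-447) = 491253/4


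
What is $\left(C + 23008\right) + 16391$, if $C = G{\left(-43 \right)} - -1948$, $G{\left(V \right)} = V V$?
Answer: $43196$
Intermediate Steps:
$G{\left(V \right)} = V^{2}$
$C = 3797$ ($C = \left(-43\right)^{2} - -1948 = 1849 + 1948 = 3797$)
$\left(C + 23008\right) + 16391 = \left(3797 + 23008\right) + 16391 = 26805 + 16391 = 43196$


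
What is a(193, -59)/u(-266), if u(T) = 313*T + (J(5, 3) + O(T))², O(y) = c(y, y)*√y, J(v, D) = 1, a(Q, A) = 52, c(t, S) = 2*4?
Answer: -52*I/(16*√266 + 100281*I) ≈ -0.00051854 - 1.3493e-6*I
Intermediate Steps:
c(t, S) = 8
O(y) = 8*√y
u(T) = (1 + 8*√T)² + 313*T (u(T) = 313*T + (1 + 8*√T)² = (1 + 8*√T)² + 313*T)
a(193, -59)/u(-266) = 52/(1 + 16*√(-266) + 377*(-266)) = 52/(1 + 16*(I*√266) - 100282) = 52/(1 + 16*I*√266 - 100282) = 52/(-100281 + 16*I*√266)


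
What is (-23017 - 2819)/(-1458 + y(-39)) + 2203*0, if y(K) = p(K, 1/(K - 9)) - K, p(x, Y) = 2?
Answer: 25836/1417 ≈ 18.233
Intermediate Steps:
y(K) = 2 - K
(-23017 - 2819)/(-1458 + y(-39)) + 2203*0 = (-23017 - 2819)/(-1458 + (2 - 1*(-39))) + 2203*0 = -25836/(-1458 + (2 + 39)) + 0 = -25836/(-1458 + 41) + 0 = -25836/(-1417) + 0 = -25836*(-1/1417) + 0 = 25836/1417 + 0 = 25836/1417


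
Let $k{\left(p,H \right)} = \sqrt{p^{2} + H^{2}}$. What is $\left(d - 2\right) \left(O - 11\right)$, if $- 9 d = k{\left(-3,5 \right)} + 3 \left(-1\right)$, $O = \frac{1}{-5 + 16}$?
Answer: $\frac{200}{11} + \frac{40 \sqrt{34}}{33} \approx 25.25$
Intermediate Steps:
$O = \frac{1}{11} \approx 0.090909$
$k{\left(p,H \right)} = \sqrt{H^{2} + p^{2}}$
$d = \frac{1}{3} - \frac{\sqrt{34}}{9}$ ($d = - \frac{\sqrt{5^{2} + \left(-3\right)^{2}} + 3 \left(-1\right)}{9} = - \frac{\sqrt{25 + 9} - 3}{9} = - \frac{\sqrt{34} - 3}{9} = - \frac{-3 + \sqrt{34}}{9} = \frac{1}{3} - \frac{\sqrt{34}}{9} \approx -0.31455$)
$\left(d - 2\right) \left(O - 11\right) = \left(\left(\frac{1}{3} - \frac{\sqrt{34}}{9}\right) - 2\right) \left(\frac{1}{11} - 11\right) = \left(- \frac{5}{3} - \frac{\sqrt{34}}{9}\right) \left(- \frac{120}{11}\right) = \frac{200}{11} + \frac{40 \sqrt{34}}{33}$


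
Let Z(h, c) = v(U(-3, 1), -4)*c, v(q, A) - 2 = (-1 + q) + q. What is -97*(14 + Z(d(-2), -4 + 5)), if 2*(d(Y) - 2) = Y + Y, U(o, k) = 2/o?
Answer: -3977/3 ≈ -1325.7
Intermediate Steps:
v(q, A) = 1 + 2*q (v(q, A) = 2 + ((-1 + q) + q) = 2 + (-1 + 2*q) = 1 + 2*q)
d(Y) = 2 + Y (d(Y) = 2 + (Y + Y)/2 = 2 + (2*Y)/2 = 2 + Y)
Z(h, c) = -c/3 (Z(h, c) = (1 + 2*(2/(-3)))*c = (1 + 2*(2*(-1/3)))*c = (1 + 2*(-2/3))*c = (1 - 4/3)*c = -c/3)
-97*(14 + Z(d(-2), -4 + 5)) = -97*(14 - (-4 + 5)/3) = -97*(14 - 1/3*1) = -97*(14 - 1/3) = -97*41/3 = -3977/3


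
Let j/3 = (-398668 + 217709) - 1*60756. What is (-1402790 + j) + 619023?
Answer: -1508912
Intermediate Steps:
j = -725145 (j = 3*((-398668 + 217709) - 1*60756) = 3*(-180959 - 60756) = 3*(-241715) = -725145)
(-1402790 + j) + 619023 = (-1402790 - 725145) + 619023 = -2127935 + 619023 = -1508912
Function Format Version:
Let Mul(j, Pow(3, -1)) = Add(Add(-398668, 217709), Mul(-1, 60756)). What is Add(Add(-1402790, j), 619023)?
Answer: -1508912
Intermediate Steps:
j = -725145 (j = Mul(3, Add(Add(-398668, 217709), Mul(-1, 60756))) = Mul(3, Add(-180959, -60756)) = Mul(3, -241715) = -725145)
Add(Add(-1402790, j), 619023) = Add(Add(-1402790, -725145), 619023) = Add(-2127935, 619023) = -1508912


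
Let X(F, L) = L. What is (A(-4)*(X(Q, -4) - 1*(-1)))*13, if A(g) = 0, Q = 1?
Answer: 0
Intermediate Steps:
(A(-4)*(X(Q, -4) - 1*(-1)))*13 = (0*(-4 - 1*(-1)))*13 = (0*(-4 + 1))*13 = (0*(-3))*13 = 0*13 = 0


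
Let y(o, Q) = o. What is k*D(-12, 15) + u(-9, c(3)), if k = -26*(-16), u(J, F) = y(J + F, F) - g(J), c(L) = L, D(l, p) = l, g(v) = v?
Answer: -4989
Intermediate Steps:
u(J, F) = F (u(J, F) = (J + F) - J = (F + J) - J = F)
k = 416
k*D(-12, 15) + u(-9, c(3)) = 416*(-12) + 3 = -4992 + 3 = -4989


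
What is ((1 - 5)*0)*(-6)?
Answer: 0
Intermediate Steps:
((1 - 5)*0)*(-6) = -4*0*(-6) = 0*(-6) = 0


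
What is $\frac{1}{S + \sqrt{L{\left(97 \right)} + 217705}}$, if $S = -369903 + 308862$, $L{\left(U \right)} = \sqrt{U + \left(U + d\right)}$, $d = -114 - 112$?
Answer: $- \frac{1}{61041 - \sqrt{217705 + 4 i \sqrt{2}}} \approx -1.6509 \cdot 10^{-5} - 1.6521 \cdot 10^{-12} i$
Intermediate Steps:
$d = -226$
$L{\left(U \right)} = \sqrt{-226 + 2 U}$ ($L{\left(U \right)} = \sqrt{U + \left(U - 226\right)} = \sqrt{U + \left(-226 + U\right)} = \sqrt{-226 + 2 U}$)
$S = -61041$
$\frac{1}{S + \sqrt{L{\left(97 \right)} + 217705}} = \frac{1}{-61041 + \sqrt{\sqrt{-226 + 2 \cdot 97} + 217705}} = \frac{1}{-61041 + \sqrt{\sqrt{-226 + 194} + 217705}} = \frac{1}{-61041 + \sqrt{\sqrt{-32} + 217705}} = \frac{1}{-61041 + \sqrt{4 i \sqrt{2} + 217705}} = \frac{1}{-61041 + \sqrt{217705 + 4 i \sqrt{2}}}$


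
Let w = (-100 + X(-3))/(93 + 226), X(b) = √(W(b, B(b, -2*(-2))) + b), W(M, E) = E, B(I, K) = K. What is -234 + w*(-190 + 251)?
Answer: -7335/29 ≈ -252.93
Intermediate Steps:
X(b) = √(4 + b) (X(b) = √(-2*(-2) + b) = √(4 + b))
w = -9/29 (w = (-100 + √(4 - 3))/(93 + 226) = (-100 + √1)/319 = (-100 + 1)*(1/319) = -99*1/319 = -9/29 ≈ -0.31034)
-234 + w*(-190 + 251) = -234 - 9*(-190 + 251)/29 = -234 - 9/29*61 = -234 - 549/29 = -7335/29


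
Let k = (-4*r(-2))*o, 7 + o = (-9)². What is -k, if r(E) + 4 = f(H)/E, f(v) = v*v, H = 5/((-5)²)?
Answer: -29748/25 ≈ -1189.9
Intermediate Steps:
H = ⅕ (H = 5/25 = 5*(1/25) = ⅕ ≈ 0.20000)
o = 74 (o = -7 + (-9)² = -7 + 81 = 74)
f(v) = v²
r(E) = -4 + 1/(25*E) (r(E) = -4 + (⅕)²/E = -4 + 1/(25*E))
k = 29748/25 (k = -4*(-4 + (1/25)/(-2))*74 = -4*(-4 + (1/25)*(-½))*74 = -4*(-4 - 1/50)*74 = -4*(-201/50)*74 = (402/25)*74 = 29748/25 ≈ 1189.9)
-k = -1*29748/25 = -29748/25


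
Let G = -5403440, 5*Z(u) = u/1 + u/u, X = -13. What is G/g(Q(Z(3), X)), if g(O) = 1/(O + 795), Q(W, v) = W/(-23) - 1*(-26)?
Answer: -102028834768/23 ≈ -4.4360e+9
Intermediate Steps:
Z(u) = 1/5 + u/5 (Z(u) = (u/1 + u/u)/5 = (u*1 + 1)/5 = (u + 1)/5 = (1 + u)/5 = 1/5 + u/5)
Q(W, v) = 26 - W/23 (Q(W, v) = W*(-1/23) + 26 = -W/23 + 26 = 26 - W/23)
g(O) = 1/(795 + O)
G/g(Q(Z(3), X)) = -(4436224240 - 5403440*(1/5 + (1/5)*3)/23) = -(4436224240 - 5403440*(1/5 + 3/5)/23) = -(4436224240 - 4322752/23) = -5403440/(1/(795 + (26 - 4/115))) = -5403440/(1/(795 + 2986/115)) = -5403440/(1/(94411/115)) = -5403440/115/94411 = -5403440*94411/115 = -102028834768/23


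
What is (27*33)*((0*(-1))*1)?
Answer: 0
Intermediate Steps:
(27*33)*((0*(-1))*1) = 891*(0*1) = 891*0 = 0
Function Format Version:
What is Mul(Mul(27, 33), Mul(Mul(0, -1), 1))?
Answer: 0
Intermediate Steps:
Mul(Mul(27, 33), Mul(Mul(0, -1), 1)) = Mul(891, Mul(0, 1)) = Mul(891, 0) = 0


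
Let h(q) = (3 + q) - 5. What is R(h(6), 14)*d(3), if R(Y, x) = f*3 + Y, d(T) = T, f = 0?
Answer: 12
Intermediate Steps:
h(q) = -2 + q
R(Y, x) = Y (R(Y, x) = 0*3 + Y = 0 + Y = Y)
R(h(6), 14)*d(3) = (-2 + 6)*3 = 4*3 = 12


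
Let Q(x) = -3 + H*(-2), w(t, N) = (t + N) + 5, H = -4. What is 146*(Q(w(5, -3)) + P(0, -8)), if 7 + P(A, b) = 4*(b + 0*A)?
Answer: -4964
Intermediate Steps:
w(t, N) = 5 + N + t (w(t, N) = (N + t) + 5 = 5 + N + t)
Q(x) = 5 (Q(x) = -3 - 4*(-2) = -3 + 8 = 5)
P(A, b) = -7 + 4*b (P(A, b) = -7 + 4*(b + 0*A) = -7 + 4*(b + 0) = -7 + 4*b)
146*(Q(w(5, -3)) + P(0, -8)) = 146*(5 + (-7 + 4*(-8))) = 146*(5 + (-7 - 32)) = 146*(5 - 39) = 146*(-34) = -4964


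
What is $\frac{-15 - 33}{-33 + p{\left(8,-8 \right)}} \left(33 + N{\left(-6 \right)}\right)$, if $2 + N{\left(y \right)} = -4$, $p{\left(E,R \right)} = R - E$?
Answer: $\frac{1296}{49} \approx 26.449$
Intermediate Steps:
$N{\left(y \right)} = -6$ ($N{\left(y \right)} = -2 - 4 = -6$)
$\frac{-15 - 33}{-33 + p{\left(8,-8 \right)}} \left(33 + N{\left(-6 \right)}\right) = \frac{-15 - 33}{-33 - 16} \left(33 - 6\right) = - \frac{48}{-33 - 16} \cdot 27 = - \frac{48}{-49} \cdot 27 = \left(-48\right) \left(- \frac{1}{49}\right) 27 = \frac{48}{49} \cdot 27 = \frac{1296}{49}$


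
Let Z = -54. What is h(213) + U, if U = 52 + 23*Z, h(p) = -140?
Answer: -1330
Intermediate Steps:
U = -1190 (U = 52 + 23*(-54) = 52 - 1242 = -1190)
h(213) + U = -140 - 1190 = -1330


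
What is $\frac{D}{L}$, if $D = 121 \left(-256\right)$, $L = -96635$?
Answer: $\frac{2816}{8785} \approx 0.32055$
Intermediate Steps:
$D = -30976$
$\frac{D}{L} = - \frac{30976}{-96635} = \left(-30976\right) \left(- \frac{1}{96635}\right) = \frac{2816}{8785}$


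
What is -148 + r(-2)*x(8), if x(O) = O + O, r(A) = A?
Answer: -180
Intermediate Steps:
x(O) = 2*O
-148 + r(-2)*x(8) = -148 - 4*8 = -148 - 2*16 = -148 - 32 = -180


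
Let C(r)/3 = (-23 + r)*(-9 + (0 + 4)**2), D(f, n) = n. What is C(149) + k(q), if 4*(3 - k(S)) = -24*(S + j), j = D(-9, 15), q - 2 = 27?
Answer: 2913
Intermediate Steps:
q = 29 (q = 2 + 27 = 29)
j = 15
C(r) = -483 + 21*r (C(r) = 3*((-23 + r)*(-9 + (0 + 4)**2)) = 3*((-23 + r)*(-9 + 4**2)) = 3*((-23 + r)*(-9 + 16)) = 3*((-23 + r)*7) = 3*(-161 + 7*r) = -483 + 21*r)
k(S) = 93 + 6*S (k(S) = 3 - (-6)*(S + 15) = 3 - (-6)*(15 + S) = 3 - (-360 - 24*S)/4 = 3 + (90 + 6*S) = 93 + 6*S)
C(149) + k(q) = (-483 + 21*149) + (93 + 6*29) = (-483 + 3129) + (93 + 174) = 2646 + 267 = 2913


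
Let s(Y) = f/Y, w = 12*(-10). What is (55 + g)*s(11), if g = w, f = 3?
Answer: -195/11 ≈ -17.727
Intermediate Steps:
w = -120
s(Y) = 3/Y
g = -120
(55 + g)*s(11) = (55 - 120)*(3/11) = -195/11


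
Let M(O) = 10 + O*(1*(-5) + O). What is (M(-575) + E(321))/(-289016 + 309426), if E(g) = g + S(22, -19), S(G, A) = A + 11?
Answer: 333823/20410 ≈ 16.356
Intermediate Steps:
M(O) = 10 + O*(-5 + O)
S(G, A) = 11 + A
E(g) = -8 + g (E(g) = g + (11 - 19) = g - 8 = -8 + g)
(M(-575) + E(321))/(-289016 + 309426) = ((10 + (-575)² - 5*(-575)) + (-8 + 321))/(-289016 + 309426) = ((10 + 330625 + 2875) + 313)/20410 = (333510 + 313)*(1/20410) = 333823*(1/20410) = 333823/20410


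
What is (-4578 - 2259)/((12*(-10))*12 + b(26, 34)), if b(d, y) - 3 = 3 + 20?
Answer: 6837/1414 ≈ 4.8352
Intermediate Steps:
b(d, y) = 26 (b(d, y) = 3 + (3 + 20) = 3 + 23 = 26)
(-4578 - 2259)/((12*(-10))*12 + b(26, 34)) = (-4578 - 2259)/((12*(-10))*12 + 26) = -6837/(-120*12 + 26) = -6837/(-1440 + 26) = -6837/(-1414) = -6837*(-1/1414) = 6837/1414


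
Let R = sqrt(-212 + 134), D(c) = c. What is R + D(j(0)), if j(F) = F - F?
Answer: I*sqrt(78) ≈ 8.8318*I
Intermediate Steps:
j(F) = 0
R = I*sqrt(78) (R = sqrt(-78) = I*sqrt(78) ≈ 8.8318*I)
R + D(j(0)) = I*sqrt(78) + 0 = I*sqrt(78)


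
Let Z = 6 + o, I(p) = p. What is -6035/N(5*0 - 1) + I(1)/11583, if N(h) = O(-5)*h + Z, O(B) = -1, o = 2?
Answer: -7767044/11583 ≈ -670.56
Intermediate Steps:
Z = 8 (Z = 6 + 2 = 8)
N(h) = 8 - h (N(h) = -h + 8 = 8 - h)
-6035/N(5*0 - 1) + I(1)/11583 = -6035/(8 - (5*0 - 1)) + 1/11583 = -6035/(8 - (0 - 1)) + 1*(1/11583) = -6035/(8 - 1*(-1)) + 1/11583 = -6035/(8 + 1) + 1/11583 = -6035/9 + 1/11583 = -7767044/11583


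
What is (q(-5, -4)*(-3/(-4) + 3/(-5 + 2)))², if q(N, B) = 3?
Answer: 9/16 ≈ 0.56250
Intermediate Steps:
(q(-5, -4)*(-3/(-4) + 3/(-5 + 2)))² = (3*(-3/(-4) + 3/(-5 + 2)))² = (3*(-3*(-¼) + 3/(-3)))² = (3*(¾ + 3*(-⅓)))² = (3*(¾ - 1))² = (3*(-¼))² = (-¾)² = 9/16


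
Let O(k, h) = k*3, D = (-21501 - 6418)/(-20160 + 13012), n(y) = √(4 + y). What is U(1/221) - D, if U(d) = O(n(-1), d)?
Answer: -27919/7148 + 3*√3 ≈ 1.2903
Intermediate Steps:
D = 27919/7148 (D = -27919/(-7148) = -27919*(-1/7148) = 27919/7148 ≈ 3.9058)
O(k, h) = 3*k
U(d) = 3*√3 (U(d) = 3*√(4 - 1) = 3*√3)
U(1/221) - D = 3*√3 - 1*27919/7148 = 3*√3 - 27919/7148 = -27919/7148 + 3*√3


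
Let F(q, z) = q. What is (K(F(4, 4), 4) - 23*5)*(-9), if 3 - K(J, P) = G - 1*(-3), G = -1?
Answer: 1026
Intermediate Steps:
K(J, P) = 1 (K(J, P) = 3 - (-1 - 1*(-3)) = 3 - (-1 + 3) = 3 - 1*2 = 3 - 2 = 1)
(K(F(4, 4), 4) - 23*5)*(-9) = (1 - 23*5)*(-9) = (1 - 115)*(-9) = -114*(-9) = 1026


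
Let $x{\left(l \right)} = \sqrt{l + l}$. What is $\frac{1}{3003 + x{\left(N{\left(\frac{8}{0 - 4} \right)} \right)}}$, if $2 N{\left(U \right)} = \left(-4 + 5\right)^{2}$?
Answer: $\frac{1}{3004} \approx 0.00033289$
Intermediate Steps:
$N{\left(U \right)} = \frac{1}{2}$ ($N{\left(U \right)} = \frac{\left(-4 + 5\right)^{2}}{2} = \frac{1^{2}}{2} = \frac{1}{2} \cdot 1 = \frac{1}{2}$)
$x{\left(l \right)} = \sqrt{2} \sqrt{l}$ ($x{\left(l \right)} = \sqrt{2 l} = \sqrt{2} \sqrt{l}$)
$\frac{1}{3003 + x{\left(N{\left(\frac{8}{0 - 4} \right)} \right)}} = \frac{1}{3003 + \frac{\sqrt{2}}{\sqrt{2}}} = \frac{1}{3003 + \sqrt{2} \frac{\sqrt{2}}{2}} = \frac{1}{3003 + 1} = \frac{1}{3004}$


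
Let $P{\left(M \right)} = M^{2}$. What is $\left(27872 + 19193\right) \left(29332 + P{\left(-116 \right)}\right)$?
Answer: $2013817220$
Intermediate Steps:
$\left(27872 + 19193\right) \left(29332 + P{\left(-116 \right)}\right) = \left(27872 + 19193\right) \left(29332 + \left(-116\right)^{2}\right) = 47065 \left(29332 + 13456\right) = 47065 \cdot 42788 = 2013817220$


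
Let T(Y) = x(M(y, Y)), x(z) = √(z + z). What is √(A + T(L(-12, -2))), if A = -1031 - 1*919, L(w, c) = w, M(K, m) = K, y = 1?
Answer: √(-1950 + √2) ≈ 44.143*I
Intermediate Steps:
x(z) = √2*√z (x(z) = √(2*z) = √2*√z)
T(Y) = √2 (T(Y) = √2*√1 = √2*1 = √2)
A = -1950 (A = -1031 - 919 = -1950)
√(A + T(L(-12, -2))) = √(-1950 + √2)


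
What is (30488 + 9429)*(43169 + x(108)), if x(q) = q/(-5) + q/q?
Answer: 8611773414/5 ≈ 1.7224e+9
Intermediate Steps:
x(q) = 1 - q/5 (x(q) = q*(-⅕) + 1 = -q/5 + 1 = 1 - q/5)
(30488 + 9429)*(43169 + x(108)) = (30488 + 9429)*(43169 + (1 - ⅕*108)) = 39917*(43169 + (1 - 108/5)) = 39917*(43169 - 103/5) = 39917*(215742/5) = 8611773414/5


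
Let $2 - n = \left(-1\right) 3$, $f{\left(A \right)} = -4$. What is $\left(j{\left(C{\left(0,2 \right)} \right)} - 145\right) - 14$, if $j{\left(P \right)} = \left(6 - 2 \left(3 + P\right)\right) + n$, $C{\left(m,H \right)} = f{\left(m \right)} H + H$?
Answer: $-142$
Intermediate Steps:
$C{\left(m,H \right)} = - 3 H$ ($C{\left(m,H \right)} = - 4 H + H = - 3 H$)
$n = 5$ ($n = 2 - \left(-1\right) 3 = 2 - -3 = 2 + 3 = 5$)
$j{\left(P \right)} = 5 - 2 P$ ($j{\left(P \right)} = \left(6 - 2 \left(3 + P\right)\right) + 5 = \left(6 - \left(6 + 2 P\right)\right) + 5 = - 2 P + 5 = 5 - 2 P$)
$\left(j{\left(C{\left(0,2 \right)} \right)} - 145\right) - 14 = \left(\left(5 - 2 \left(\left(-3\right) 2\right)\right) - 145\right) - 14 = \left(\left(5 - -12\right) - 145\right) - 14 = \left(\left(5 + 12\right) - 145\right) - 14 = \left(17 - 145\right) - 14 = -128 - 14 = -142$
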